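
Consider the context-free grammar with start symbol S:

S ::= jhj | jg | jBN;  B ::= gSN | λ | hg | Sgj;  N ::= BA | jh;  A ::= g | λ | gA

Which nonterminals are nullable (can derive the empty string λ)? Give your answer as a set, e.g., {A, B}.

Directly nullable (have an ε-rule): {A, B}.
N is nullable via N -> BA (every symbol on the right is already known nullable).
Not nullable: S — each has a terminal in every rule's right-hand side or depends on a non-nullable symbol.

{A, B, N}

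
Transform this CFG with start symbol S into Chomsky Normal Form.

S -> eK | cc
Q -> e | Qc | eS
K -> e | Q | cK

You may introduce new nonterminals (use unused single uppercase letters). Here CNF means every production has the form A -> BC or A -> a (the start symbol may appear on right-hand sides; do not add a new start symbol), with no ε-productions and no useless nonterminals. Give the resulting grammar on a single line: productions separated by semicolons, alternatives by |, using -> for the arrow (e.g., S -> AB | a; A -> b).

No ε-productions.
After unit-elimination: S -> cc | eK; K -> e | Qc | cK | eS; Q -> e | Qc | eS.
TERM: introduce A -> c, B -> e and substitute in every rule of length ≥2.

S -> AA | BK; A -> c; B -> e; K -> e | AK | BS | QA; Q -> e | BS | QA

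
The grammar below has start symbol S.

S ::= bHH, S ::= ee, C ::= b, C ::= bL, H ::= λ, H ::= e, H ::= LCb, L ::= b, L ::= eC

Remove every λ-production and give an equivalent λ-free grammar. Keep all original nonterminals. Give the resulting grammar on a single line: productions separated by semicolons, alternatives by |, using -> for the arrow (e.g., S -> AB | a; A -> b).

Nullable set: {H}.
S -> bHH: H, H nullable, giving b | bH | bHH.
Drop H -> λ.
Unchanged (no nullable symbols): S -> ee; C -> b; C -> bL; H -> LCb; H -> e; L -> b; L -> eC.

S -> b | bH | ee | bHH; C -> b | bL; H -> e | LCb; L -> b | eC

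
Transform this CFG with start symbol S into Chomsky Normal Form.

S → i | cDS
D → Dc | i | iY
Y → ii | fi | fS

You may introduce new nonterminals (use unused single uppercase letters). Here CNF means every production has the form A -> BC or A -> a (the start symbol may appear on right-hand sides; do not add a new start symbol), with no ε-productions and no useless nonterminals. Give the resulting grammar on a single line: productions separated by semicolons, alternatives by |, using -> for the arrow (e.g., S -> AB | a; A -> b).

S -> i | AE; A -> c; B -> i; C -> f; D -> i | BY | DA; E -> DS; Y -> BB | CB | CS

No ε-productions.
No unit productions to eliminate.
TERM: introduce A -> c, C -> f, B -> i and substitute in every rule of length ≥2.
BIN: S -> ADS becomes S -> AE, E -> DS.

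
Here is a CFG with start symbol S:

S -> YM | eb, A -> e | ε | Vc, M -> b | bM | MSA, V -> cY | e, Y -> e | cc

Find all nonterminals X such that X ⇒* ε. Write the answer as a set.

Directly nullable (have an ε-rule): {A}.
Not nullable: M, S, V, Y — each has a terminal in every rule's right-hand side or depends on a non-nullable symbol.

{A}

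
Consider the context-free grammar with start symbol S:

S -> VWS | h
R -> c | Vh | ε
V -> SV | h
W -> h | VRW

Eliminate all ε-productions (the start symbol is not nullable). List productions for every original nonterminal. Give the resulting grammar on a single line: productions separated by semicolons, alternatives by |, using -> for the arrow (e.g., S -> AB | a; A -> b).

Nullable set: {R}.
Drop R -> ε.
W -> VRW: R nullable, giving VRW | VW.
Unchanged (no nullable symbols): S -> VWS; S -> h; R -> Vh; R -> c; V -> SV; V -> h; W -> h.

S -> h | VWS; R -> c | Vh; V -> h | SV; W -> h | VW | VRW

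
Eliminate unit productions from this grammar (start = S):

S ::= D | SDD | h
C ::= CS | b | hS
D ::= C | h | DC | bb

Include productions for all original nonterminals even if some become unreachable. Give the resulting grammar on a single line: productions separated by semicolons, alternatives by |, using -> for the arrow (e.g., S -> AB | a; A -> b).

Unit productions: D->C, S->D.
Unit pairs (A ⇒* B via units): (D,C), (S,C), (S,D).
S: inherits non-unit rules of {C, D, S} → CS | DC | SDD | b | bb | h | hS.
C: inherits non-unit rules of {C} → CS | b | hS.
D: inherits non-unit rules of {C, D} → CS | DC | b | bb | h | hS.

S -> b | h | CS | DC | bb | hS | SDD; C -> b | CS | hS; D -> b | h | CS | DC | bb | hS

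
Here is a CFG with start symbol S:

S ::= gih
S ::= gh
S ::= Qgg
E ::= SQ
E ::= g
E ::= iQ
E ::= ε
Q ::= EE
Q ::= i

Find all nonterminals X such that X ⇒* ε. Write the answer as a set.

Directly nullable (have an ε-rule): {E}.
Q is nullable via Q -> EE (every symbol on the right is already known nullable).
Not nullable: S — each has a terminal in every rule's right-hand side or depends on a non-nullable symbol.

{E, Q}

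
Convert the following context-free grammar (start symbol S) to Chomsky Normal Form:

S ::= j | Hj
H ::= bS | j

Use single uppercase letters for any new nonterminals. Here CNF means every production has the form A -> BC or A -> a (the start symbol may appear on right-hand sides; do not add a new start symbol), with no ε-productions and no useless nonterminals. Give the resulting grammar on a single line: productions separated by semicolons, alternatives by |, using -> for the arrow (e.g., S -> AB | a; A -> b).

S -> j | HB; A -> b; B -> j; H -> j | AS

No ε-productions.
No unit productions to eliminate.
TERM: introduce A -> b, B -> j and substitute in every rule of length ≥2.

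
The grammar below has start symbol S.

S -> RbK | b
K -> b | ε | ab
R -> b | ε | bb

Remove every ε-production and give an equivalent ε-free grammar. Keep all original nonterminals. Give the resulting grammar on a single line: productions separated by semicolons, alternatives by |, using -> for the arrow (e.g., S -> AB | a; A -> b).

Nullable set: {K, R}.
S -> RbK: R, K nullable, giving Rb | RbK | b | bK.
Drop K -> ε.
Drop R -> ε.
Unchanged (no nullable symbols): S -> b; K -> ab; K -> b; R -> b; R -> bb.

S -> b | Rb | bK | RbK; K -> b | ab; R -> b | bb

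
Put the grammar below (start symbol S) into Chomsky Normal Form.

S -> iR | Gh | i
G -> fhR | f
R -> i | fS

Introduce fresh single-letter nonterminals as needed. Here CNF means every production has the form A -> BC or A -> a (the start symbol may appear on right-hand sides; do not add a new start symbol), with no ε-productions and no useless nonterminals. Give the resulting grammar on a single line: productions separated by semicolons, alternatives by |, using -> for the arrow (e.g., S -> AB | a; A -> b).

S -> i | CR | GB; A -> f; B -> h; C -> i; D -> BR; G -> f | AD; R -> i | AS

No ε-productions.
No unit productions to eliminate.
TERM: introduce A -> f, B -> h, C -> i and substitute in every rule of length ≥2.
BIN: G -> ABR becomes G -> AD, D -> BR.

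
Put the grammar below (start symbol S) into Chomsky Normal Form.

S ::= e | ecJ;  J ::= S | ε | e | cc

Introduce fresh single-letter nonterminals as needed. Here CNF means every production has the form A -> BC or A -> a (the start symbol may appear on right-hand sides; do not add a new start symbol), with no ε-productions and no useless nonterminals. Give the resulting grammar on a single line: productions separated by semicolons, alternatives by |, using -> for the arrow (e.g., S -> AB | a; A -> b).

S -> e | BA | BD; A -> c; B -> e; C -> AJ; D -> AJ; J -> e | AA | BA | BC

Nullable: {J}; after ε-elimination: S -> e | ec | ecJ; J -> S | e | cc.
After unit-elimination: S -> e | ec | ecJ; J -> e | cc | ec | ecJ.
TERM: introduce A -> c, B -> e and substitute in every rule of length ≥2.
BIN: J -> BAJ becomes J -> BC, C -> AJ; S -> BAJ becomes S -> BD, D -> AJ.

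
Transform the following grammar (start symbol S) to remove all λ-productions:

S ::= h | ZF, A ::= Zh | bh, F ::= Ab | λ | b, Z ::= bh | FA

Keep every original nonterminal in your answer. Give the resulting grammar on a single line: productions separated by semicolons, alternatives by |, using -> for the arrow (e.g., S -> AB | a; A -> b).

S -> Z | h | ZF; A -> Zh | bh; F -> b | Ab; Z -> A | FA | bh

Nullable set: {F}.
S -> ZF: F nullable, giving Z | ZF.
Drop F -> λ.
Z -> FA: F nullable, giving A | FA.
Unchanged (no nullable symbols): S -> h; A -> Zh; A -> bh; F -> Ab; F -> b; Z -> bh.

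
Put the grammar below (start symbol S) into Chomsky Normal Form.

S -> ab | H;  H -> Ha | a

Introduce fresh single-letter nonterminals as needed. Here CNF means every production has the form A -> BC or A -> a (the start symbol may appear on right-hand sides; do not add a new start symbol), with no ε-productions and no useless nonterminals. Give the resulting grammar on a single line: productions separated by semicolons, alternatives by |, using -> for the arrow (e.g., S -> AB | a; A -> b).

S -> a | AB | HA; A -> a; B -> b; H -> a | HA

No ε-productions.
After unit-elimination: S -> a | Ha | ab; H -> a | Ha.
TERM: introduce A -> a, B -> b and substitute in every rule of length ≥2.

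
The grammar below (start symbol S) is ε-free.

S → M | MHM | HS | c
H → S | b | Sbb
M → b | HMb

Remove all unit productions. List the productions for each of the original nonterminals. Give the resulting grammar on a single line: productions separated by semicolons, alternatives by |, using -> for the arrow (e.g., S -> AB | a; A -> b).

S -> b | c | HS | HMb | MHM; H -> b | c | HS | HMb | MHM | Sbb; M -> b | HMb

Unit productions: H->S, S->M.
Unit pairs (A ⇒* B via units): (H,M), (H,S), (S,M).
S: inherits non-unit rules of {M, S} → HMb | HS | MHM | b | c.
H: inherits non-unit rules of {H, M, S} → HMb | HS | MHM | Sbb | b | c.
M: inherits non-unit rules of {M} → HMb | b.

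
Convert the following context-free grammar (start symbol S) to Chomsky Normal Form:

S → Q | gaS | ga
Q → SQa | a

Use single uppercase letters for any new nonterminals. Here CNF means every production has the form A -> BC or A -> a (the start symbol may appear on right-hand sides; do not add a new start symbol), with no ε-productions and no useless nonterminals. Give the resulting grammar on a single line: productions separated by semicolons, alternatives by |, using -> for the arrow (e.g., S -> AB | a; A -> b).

No ε-productions.
After unit-elimination: S -> a | ga | SQa | gaS; Q -> a | SQa.
TERM: introduce A -> a, B -> g and substitute in every rule of length ≥2.
BIN: Q -> SQA becomes Q -> SC, C -> QA; S -> BAS becomes S -> BD, D -> AS; S -> SQA becomes S -> SE, E -> QA.

S -> a | BA | BD | SE; A -> a; B -> g; C -> QA; D -> AS; E -> QA; Q -> a | SC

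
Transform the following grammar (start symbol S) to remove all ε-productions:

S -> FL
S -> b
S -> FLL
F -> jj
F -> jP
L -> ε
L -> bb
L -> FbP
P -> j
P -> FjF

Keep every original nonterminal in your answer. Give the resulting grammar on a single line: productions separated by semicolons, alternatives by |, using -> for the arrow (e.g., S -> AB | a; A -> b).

S -> F | b | FL | FLL; F -> jP | jj; L -> bb | FbP; P -> j | FjF

Nullable set: {L}.
S -> FL: L nullable, giving F | FL.
S -> FLL: L, L nullable, giving F | FL | FLL.
Drop L -> ε.
Unchanged (no nullable symbols): S -> b; F -> jP; F -> jj; L -> FbP; L -> bb; P -> FjF; P -> j.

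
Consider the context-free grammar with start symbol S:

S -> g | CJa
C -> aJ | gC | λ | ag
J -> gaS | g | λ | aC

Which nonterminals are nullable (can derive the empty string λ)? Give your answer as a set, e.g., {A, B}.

Directly nullable (have an ε-rule): {C, J}.
Not nullable: S — each has a terminal in every rule's right-hand side or depends on a non-nullable symbol.

{C, J}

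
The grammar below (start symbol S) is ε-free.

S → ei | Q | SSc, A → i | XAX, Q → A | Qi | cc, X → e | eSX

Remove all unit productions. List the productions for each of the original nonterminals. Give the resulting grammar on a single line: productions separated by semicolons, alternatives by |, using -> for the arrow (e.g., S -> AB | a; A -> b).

Unit productions: Q->A, S->Q.
Unit pairs (A ⇒* B via units): (Q,A), (S,A), (S,Q).
S: inherits non-unit rules of {A, Q, S} → Qi | SSc | XAX | cc | ei | i.
A: inherits non-unit rules of {A} → XAX | i.
Q: inherits non-unit rules of {A, Q} → Qi | XAX | cc | i.
X: inherits non-unit rules of {X} → e | eSX.

S -> i | Qi | cc | ei | SSc | XAX; A -> i | XAX; Q -> i | Qi | cc | XAX; X -> e | eSX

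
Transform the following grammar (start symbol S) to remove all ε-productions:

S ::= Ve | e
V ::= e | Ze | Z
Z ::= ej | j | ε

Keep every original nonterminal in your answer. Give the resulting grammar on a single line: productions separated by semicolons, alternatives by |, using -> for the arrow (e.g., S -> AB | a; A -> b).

S -> e | Ve; V -> Z | e | Ze; Z -> j | ej

Nullable set: {V, Z}.
S -> Ve: V nullable, giving Ve | e.
V -> Z: Z nullable, giving Z.
V -> Ze: Z nullable, giving Ze | e.
Drop Z -> ε.
Unchanged (no nullable symbols): S -> e; V -> e; Z -> ej; Z -> j.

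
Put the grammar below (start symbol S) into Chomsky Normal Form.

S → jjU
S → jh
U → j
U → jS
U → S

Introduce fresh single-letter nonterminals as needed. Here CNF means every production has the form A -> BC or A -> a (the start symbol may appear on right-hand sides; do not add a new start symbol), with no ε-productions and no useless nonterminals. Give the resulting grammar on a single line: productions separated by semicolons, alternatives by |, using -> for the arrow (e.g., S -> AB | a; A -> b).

No ε-productions.
After unit-elimination: S -> jh | jjU; U -> j | jS | jh | jjU.
TERM: introduce B -> h, A -> j and substitute in every rule of length ≥2.
BIN: S -> AAU becomes S -> AC, C -> AU; U -> AAU becomes U -> AD, D -> AU.

S -> AB | AC; A -> j; B -> h; C -> AU; D -> AU; U -> j | AB | AD | AS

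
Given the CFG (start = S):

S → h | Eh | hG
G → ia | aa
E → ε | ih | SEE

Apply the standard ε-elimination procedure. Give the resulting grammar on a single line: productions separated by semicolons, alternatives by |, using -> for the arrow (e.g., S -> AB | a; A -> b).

Nullable set: {E}.
S -> Eh: E nullable, giving Eh | h.
Drop E -> ε.
E -> SEE: E, E nullable, giving S | SE | SEE.
Unchanged (no nullable symbols): S -> h; S -> hG; E -> ih; G -> aa; G -> ia.

S -> h | Eh | hG; E -> S | SE | ih | SEE; G -> aa | ia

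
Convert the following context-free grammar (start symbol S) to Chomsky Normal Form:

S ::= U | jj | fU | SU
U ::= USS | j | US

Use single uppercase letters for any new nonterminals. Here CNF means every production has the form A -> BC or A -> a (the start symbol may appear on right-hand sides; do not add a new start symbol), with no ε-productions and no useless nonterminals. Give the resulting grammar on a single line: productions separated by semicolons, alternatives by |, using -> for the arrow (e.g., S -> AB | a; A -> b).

S -> j | AU | BB | SU | UC | US; A -> f; B -> j; C -> SS; D -> SS; U -> j | UD | US

No ε-productions.
After unit-elimination: S -> j | SU | US | fU | jj | USS; U -> j | US | USS.
TERM: introduce A -> f, B -> j and substitute in every rule of length ≥2.
BIN: S -> USS becomes S -> UC, C -> SS; U -> USS becomes U -> UD, D -> SS.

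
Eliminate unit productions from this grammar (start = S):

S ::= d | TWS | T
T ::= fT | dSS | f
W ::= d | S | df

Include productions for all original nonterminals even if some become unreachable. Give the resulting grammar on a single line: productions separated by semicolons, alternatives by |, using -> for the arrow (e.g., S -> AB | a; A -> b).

S -> d | f | fT | TWS | dSS; T -> f | fT | dSS; W -> d | f | df | fT | TWS | dSS

Unit productions: S->T, W->S.
Unit pairs (A ⇒* B via units): (S,T), (W,S), (W,T).
S: inherits non-unit rules of {S, T} → TWS | d | dSS | f | fT.
T: inherits non-unit rules of {T} → dSS | f | fT.
W: inherits non-unit rules of {S, T, W} → TWS | d | dSS | df | f | fT.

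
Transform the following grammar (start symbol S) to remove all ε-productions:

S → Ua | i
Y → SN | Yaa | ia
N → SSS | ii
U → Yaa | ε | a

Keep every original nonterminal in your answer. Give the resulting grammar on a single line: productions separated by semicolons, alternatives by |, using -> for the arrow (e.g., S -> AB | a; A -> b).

Nullable set: {U}.
S -> Ua: U nullable, giving Ua | a.
Drop U -> ε.
Unchanged (no nullable symbols): S -> i; N -> SSS; N -> ii; U -> Yaa; U -> a; Y -> SN; Y -> Yaa; Y -> ia.

S -> a | i | Ua; N -> ii | SSS; U -> a | Yaa; Y -> SN | ia | Yaa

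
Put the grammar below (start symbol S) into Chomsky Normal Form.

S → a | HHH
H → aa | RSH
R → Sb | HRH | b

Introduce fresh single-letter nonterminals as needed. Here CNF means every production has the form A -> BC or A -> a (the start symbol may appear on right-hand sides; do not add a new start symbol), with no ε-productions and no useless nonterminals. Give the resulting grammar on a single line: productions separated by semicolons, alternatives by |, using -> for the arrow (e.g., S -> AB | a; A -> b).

S -> a | HE; A -> a; B -> b; C -> SH; D -> RH; E -> HH; H -> AA | RC; R -> b | HD | SB

No ε-productions.
No unit productions to eliminate.
TERM: introduce A -> a, B -> b and substitute in every rule of length ≥2.
BIN: H -> RSH becomes H -> RC, C -> SH; R -> HRH becomes R -> HD, D -> RH; S -> HHH becomes S -> HE, E -> HH.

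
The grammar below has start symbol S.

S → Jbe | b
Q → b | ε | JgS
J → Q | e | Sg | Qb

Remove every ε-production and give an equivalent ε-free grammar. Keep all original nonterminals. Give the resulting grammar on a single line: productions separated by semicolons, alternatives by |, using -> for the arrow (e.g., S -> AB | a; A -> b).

S -> b | be | Jbe; J -> Q | b | e | Qb | Sg; Q -> b | gS | JgS

Nullable set: {J, Q}.
S -> Jbe: J nullable, giving Jbe | be.
J -> Q: Q nullable, giving Q.
J -> Qb: Q nullable, giving Qb | b.
Drop Q -> ε.
Q -> JgS: J nullable, giving JgS | gS.
Unchanged (no nullable symbols): S -> b; J -> Sg; J -> e; Q -> b.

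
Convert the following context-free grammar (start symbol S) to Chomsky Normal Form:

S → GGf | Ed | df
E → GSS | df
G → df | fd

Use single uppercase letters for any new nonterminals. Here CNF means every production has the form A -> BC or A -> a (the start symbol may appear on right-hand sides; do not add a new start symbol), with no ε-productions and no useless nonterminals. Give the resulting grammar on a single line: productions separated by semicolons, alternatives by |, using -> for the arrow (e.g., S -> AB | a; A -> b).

No ε-productions.
No unit productions to eliminate.
TERM: introduce A -> d, B -> f and substitute in every rule of length ≥2.
BIN: E -> GSS becomes E -> GC, C -> SS; S -> GGB becomes S -> GD, D -> GB.

S -> AB | EA | GD; A -> d; B -> f; C -> SS; D -> GB; E -> AB | GC; G -> AB | BA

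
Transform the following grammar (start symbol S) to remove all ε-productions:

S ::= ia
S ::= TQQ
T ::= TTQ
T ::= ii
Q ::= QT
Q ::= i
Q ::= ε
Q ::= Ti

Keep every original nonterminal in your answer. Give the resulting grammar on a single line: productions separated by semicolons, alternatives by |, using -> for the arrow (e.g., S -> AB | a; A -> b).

S -> T | TQ | ia | TQQ; Q -> T | i | QT | Ti; T -> TT | ii | TTQ

Nullable set: {Q}.
S -> TQQ: Q, Q nullable, giving T | TQ | TQQ.
Drop Q -> ε.
Q -> QT: Q nullable, giving QT | T.
T -> TTQ: Q nullable, giving TT | TTQ.
Unchanged (no nullable symbols): S -> ia; Q -> Ti; Q -> i; T -> ii.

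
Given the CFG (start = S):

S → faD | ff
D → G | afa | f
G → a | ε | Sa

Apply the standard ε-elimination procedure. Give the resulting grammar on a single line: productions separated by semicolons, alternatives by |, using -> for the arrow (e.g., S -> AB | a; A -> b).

S -> fa | ff | faD; D -> G | f | afa; G -> a | Sa

Nullable set: {D, G}.
S -> faD: D nullable, giving fa | faD.
D -> G: G nullable, giving G.
Drop G -> ε.
Unchanged (no nullable symbols): S -> ff; D -> afa; D -> f; G -> Sa; G -> a.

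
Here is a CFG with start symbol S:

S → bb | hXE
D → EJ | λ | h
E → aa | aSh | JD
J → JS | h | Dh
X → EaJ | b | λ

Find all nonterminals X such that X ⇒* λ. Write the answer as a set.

Directly nullable (have an ε-rule): {D, X}.
Not nullable: E, J, S — each has a terminal in every rule's right-hand side or depends on a non-nullable symbol.

{D, X}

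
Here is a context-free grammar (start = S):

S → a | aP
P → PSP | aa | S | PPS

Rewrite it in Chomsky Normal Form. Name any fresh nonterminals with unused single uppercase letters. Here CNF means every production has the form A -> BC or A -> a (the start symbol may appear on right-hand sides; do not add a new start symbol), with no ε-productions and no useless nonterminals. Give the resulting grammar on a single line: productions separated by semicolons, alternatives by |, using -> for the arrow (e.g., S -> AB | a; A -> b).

No ε-productions.
After unit-elimination: S -> a | aP; P -> a | aP | aa | PPS | PSP.
TERM: introduce A -> a and substitute in every rule of length ≥2.
BIN: P -> PPS becomes P -> PB, B -> PS; P -> PSP becomes P -> PC, C -> SP.

S -> a | AP; A -> a; B -> PS; C -> SP; P -> a | AA | AP | PB | PC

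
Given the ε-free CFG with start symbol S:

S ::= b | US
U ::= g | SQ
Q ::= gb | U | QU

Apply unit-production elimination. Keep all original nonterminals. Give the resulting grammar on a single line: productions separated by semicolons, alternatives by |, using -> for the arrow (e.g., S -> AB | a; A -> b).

S -> b | US; Q -> g | QU | SQ | gb; U -> g | SQ

Unit productions: Q->U.
Unit pairs (A ⇒* B via units): (Q,U).
S: inherits non-unit rules of {S} → US | b.
Q: inherits non-unit rules of {Q, U} → QU | SQ | g | gb.
U: inherits non-unit rules of {U} → SQ | g.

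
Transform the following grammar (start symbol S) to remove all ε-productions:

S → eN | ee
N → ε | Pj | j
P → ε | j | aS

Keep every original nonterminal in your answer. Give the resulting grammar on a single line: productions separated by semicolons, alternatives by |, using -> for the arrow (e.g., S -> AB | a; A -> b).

Nullable set: {N, P}.
S -> eN: N nullable, giving e | eN.
Drop N -> ε.
N -> Pj: P nullable, giving Pj | j.
Drop P -> ε.
Unchanged (no nullable symbols): S -> ee; N -> j; P -> aS; P -> j.

S -> e | eN | ee; N -> j | Pj; P -> j | aS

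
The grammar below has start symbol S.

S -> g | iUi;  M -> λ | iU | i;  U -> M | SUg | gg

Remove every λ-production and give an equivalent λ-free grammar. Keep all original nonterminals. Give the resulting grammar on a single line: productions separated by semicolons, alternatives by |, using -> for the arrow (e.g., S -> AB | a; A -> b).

S -> g | ii | iUi; M -> i | iU; U -> M | Sg | gg | SUg

Nullable set: {M, U}.
S -> iUi: U nullable, giving iUi | ii.
Drop M -> λ.
M -> iU: U nullable, giving i | iU.
U -> M: M nullable, giving M.
U -> SUg: U nullable, giving SUg | Sg.
Unchanged (no nullable symbols): S -> g; M -> i; U -> gg.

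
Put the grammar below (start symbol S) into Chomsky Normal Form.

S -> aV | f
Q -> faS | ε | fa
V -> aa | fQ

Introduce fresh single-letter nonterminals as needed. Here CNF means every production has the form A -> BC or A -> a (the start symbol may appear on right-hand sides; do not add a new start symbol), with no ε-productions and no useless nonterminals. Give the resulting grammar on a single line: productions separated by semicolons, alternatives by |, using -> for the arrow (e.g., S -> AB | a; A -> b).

Nullable: {Q}; after ε-elimination: S -> f | aV; Q -> fa | faS; V -> f | aa | fQ.
No unit productions to eliminate.
TERM: introduce B -> a, A -> f and substitute in every rule of length ≥2.
BIN: Q -> ABS becomes Q -> AC, C -> BS.

S -> f | BV; A -> f; B -> a; C -> BS; Q -> AB | AC; V -> f | AQ | BB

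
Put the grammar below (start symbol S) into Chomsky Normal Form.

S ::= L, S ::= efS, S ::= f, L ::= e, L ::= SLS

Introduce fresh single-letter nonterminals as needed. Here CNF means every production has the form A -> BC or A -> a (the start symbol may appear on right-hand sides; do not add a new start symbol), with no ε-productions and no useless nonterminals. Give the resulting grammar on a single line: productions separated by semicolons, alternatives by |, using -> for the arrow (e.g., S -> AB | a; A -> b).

S -> e | f | AD | SE; A -> e; B -> f; C -> LS; D -> BS; E -> LS; L -> e | SC

No ε-productions.
After unit-elimination: S -> e | f | SLS | efS; L -> e | SLS.
TERM: introduce A -> e, B -> f and substitute in every rule of length ≥2.
BIN: L -> SLS becomes L -> SC, C -> LS; S -> ABS becomes S -> AD, D -> BS; S -> SLS becomes S -> SE, E -> LS.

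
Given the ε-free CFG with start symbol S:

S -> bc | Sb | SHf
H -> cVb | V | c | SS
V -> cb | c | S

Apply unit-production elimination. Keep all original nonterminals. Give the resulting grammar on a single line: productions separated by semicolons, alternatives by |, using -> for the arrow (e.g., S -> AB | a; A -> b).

Unit productions: H->V, V->S.
Unit pairs (A ⇒* B via units): (H,S), (H,V), (V,S).
S: inherits non-unit rules of {S} → SHf | Sb | bc.
H: inherits non-unit rules of {H, S, V} → SHf | SS | Sb | bc | c | cVb | cb.
V: inherits non-unit rules of {S, V} → SHf | Sb | bc | c | cb.

S -> Sb | bc | SHf; H -> c | SS | Sb | bc | cb | SHf | cVb; V -> c | Sb | bc | cb | SHf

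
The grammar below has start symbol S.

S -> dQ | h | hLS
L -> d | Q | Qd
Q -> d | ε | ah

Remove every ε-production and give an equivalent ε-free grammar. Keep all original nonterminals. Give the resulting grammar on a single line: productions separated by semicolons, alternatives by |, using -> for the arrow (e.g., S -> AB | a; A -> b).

Nullable set: {L, Q}.
S -> dQ: Q nullable, giving d | dQ.
S -> hLS: L nullable, giving hLS | hS.
L -> Q: Q nullable, giving Q.
L -> Qd: Q nullable, giving Qd | d.
Drop Q -> ε.
Unchanged (no nullable symbols): S -> h; L -> d; Q -> ah; Q -> d.

S -> d | h | dQ | hS | hLS; L -> Q | d | Qd; Q -> d | ah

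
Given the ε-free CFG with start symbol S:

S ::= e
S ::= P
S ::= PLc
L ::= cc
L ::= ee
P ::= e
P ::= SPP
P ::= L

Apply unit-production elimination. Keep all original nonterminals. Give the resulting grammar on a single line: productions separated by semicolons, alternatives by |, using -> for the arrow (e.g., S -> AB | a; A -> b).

S -> e | cc | ee | PLc | SPP; L -> cc | ee; P -> e | cc | ee | SPP

Unit productions: P->L, S->P.
Unit pairs (A ⇒* B via units): (P,L), (S,L), (S,P).
S: inherits non-unit rules of {L, P, S} → PLc | SPP | cc | e | ee.
L: inherits non-unit rules of {L} → cc | ee.
P: inherits non-unit rules of {L, P} → SPP | cc | e | ee.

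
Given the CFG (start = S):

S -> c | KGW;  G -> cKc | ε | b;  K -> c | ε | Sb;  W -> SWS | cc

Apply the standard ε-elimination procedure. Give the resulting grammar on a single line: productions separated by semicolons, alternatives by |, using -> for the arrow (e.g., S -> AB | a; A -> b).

S -> W | c | GW | KW | KGW; G -> b | cc | cKc; K -> c | Sb; W -> cc | SWS

Nullable set: {G, K}.
S -> KGW: K, G nullable, giving GW | KGW | KW | W.
Drop G -> ε.
G -> cKc: K nullable, giving cKc | cc.
Drop K -> ε.
Unchanged (no nullable symbols): S -> c; G -> b; K -> Sb; K -> c; W -> SWS; W -> cc.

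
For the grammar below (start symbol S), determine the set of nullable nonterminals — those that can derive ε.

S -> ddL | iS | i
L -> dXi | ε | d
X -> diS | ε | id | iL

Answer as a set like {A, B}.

Directly nullable (have an ε-rule): {L, X}.
Not nullable: S — each has a terminal in every rule's right-hand side or depends on a non-nullable symbol.

{L, X}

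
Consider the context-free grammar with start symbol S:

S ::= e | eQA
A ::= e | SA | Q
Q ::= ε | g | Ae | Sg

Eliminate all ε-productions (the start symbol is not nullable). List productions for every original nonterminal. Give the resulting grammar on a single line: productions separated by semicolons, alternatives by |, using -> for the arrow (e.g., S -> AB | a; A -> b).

S -> e | eA | eQ | eQA; A -> Q | S | e | SA; Q -> e | g | Ae | Sg

Nullable set: {A, Q}.
S -> eQA: Q, A nullable, giving e | eA | eQ | eQA.
A -> Q: Q nullable, giving Q.
A -> SA: A nullable, giving S | SA.
Drop Q -> ε.
Q -> Ae: A nullable, giving Ae | e.
Unchanged (no nullable symbols): S -> e; A -> e; Q -> Sg; Q -> g.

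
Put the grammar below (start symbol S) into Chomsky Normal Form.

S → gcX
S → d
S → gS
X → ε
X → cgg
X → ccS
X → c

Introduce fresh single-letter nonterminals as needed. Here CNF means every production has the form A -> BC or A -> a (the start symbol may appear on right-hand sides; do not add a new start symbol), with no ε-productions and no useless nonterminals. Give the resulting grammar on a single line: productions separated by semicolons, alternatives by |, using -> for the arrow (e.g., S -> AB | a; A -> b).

S -> d | AB | AC | AS; A -> g; B -> c; C -> BX; D -> AA; E -> BS; X -> c | BD | BE

Nullable: {X}; after ε-elimination: S -> d | gS | gc | gcX; X -> c | ccS | cgg.
No unit productions to eliminate.
TERM: introduce B -> c, A -> g and substitute in every rule of length ≥2.
BIN: S -> ABX becomes S -> AC, C -> BX; X -> BAA becomes X -> BD, D -> AA; X -> BBS becomes X -> BE, E -> BS.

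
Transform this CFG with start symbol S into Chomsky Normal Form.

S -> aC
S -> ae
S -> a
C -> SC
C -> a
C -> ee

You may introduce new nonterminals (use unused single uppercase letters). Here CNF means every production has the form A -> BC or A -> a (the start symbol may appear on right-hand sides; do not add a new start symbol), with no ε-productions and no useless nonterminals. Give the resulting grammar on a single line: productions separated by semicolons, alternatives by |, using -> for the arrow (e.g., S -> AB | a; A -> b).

S -> a | BA | BC; A -> e; B -> a; C -> a | AA | SC

No ε-productions.
No unit productions to eliminate.
TERM: introduce B -> a, A -> e and substitute in every rule of length ≥2.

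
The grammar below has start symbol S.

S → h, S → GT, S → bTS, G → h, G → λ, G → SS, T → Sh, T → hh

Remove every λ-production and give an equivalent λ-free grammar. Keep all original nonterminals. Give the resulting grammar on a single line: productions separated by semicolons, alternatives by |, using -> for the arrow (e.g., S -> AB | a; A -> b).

Nullable set: {G}.
S -> GT: G nullable, giving GT | T.
Drop G -> λ.
Unchanged (no nullable symbols): S -> bTS; S -> h; G -> SS; G -> h; T -> Sh; T -> hh.

S -> T | h | GT | bTS; G -> h | SS; T -> Sh | hh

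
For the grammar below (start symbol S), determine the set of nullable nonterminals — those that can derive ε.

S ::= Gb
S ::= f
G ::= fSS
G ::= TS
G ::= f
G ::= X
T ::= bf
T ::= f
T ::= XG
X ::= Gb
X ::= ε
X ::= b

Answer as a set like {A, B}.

{G, T, X}

Directly nullable (have an ε-rule): {X}.
G is nullable via G -> X (every symbol on the right is already known nullable).
T is nullable via T -> XG (every symbol on the right is already known nullable).
Not nullable: S — each has a terminal in every rule's right-hand side or depends on a non-nullable symbol.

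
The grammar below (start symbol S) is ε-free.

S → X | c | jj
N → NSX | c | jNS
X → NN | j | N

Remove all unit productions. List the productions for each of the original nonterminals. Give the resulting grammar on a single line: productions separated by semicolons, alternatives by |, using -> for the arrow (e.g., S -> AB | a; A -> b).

S -> c | j | NN | jj | NSX | jNS; N -> c | NSX | jNS; X -> c | j | NN | NSX | jNS

Unit productions: S->X, X->N.
Unit pairs (A ⇒* B via units): (S,N), (S,X), (X,N).
S: inherits non-unit rules of {N, S, X} → NN | NSX | c | j | jNS | jj.
N: inherits non-unit rules of {N} → NSX | c | jNS.
X: inherits non-unit rules of {N, X} → NN | NSX | c | j | jNS.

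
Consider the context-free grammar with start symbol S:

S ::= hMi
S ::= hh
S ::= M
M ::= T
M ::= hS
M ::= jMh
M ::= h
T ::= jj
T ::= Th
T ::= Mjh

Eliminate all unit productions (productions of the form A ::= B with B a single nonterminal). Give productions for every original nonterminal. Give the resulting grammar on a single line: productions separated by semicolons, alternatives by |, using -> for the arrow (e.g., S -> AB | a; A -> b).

S -> h | Th | hS | hh | jj | Mjh | hMi | jMh; M -> h | Th | hS | jj | Mjh | jMh; T -> Th | jj | Mjh

Unit productions: M->T, S->M.
Unit pairs (A ⇒* B via units): (M,T), (S,M), (S,T).
S: inherits non-unit rules of {M, S, T} → Mjh | Th | h | hMi | hS | hh | jMh | jj.
M: inherits non-unit rules of {M, T} → Mjh | Th | h | hS | jMh | jj.
T: inherits non-unit rules of {T} → Mjh | Th | jj.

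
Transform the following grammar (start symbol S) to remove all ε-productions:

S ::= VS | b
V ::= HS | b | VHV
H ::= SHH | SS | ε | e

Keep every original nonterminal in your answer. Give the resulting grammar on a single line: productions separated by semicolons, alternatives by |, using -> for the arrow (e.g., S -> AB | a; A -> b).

Nullable set: {H}.
Drop H -> ε.
H -> SHH: H, H nullable, giving S | SH | SHH.
V -> HS: H nullable, giving HS | S.
V -> VHV: H nullable, giving VHV | VV.
Unchanged (no nullable symbols): S -> VS; S -> b; H -> SS; H -> e; V -> b.

S -> b | VS; H -> S | e | SH | SS | SHH; V -> S | b | HS | VV | VHV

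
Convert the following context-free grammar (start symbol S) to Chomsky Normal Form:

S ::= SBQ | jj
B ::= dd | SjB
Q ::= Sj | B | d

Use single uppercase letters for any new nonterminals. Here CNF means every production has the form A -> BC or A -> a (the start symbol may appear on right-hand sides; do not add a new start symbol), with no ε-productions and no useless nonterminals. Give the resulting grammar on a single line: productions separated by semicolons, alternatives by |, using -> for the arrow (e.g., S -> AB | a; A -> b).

No ε-productions.
After unit-elimination: S -> jj | SBQ; B -> dd | SjB; Q -> d | Sj | dd | SjB.
TERM: introduce C -> d, A -> j and substitute in every rule of length ≥2.
BIN: B -> SAB becomes B -> SD, D -> AB; Q -> SAB becomes Q -> SE, E -> AB; S -> SBQ becomes S -> SF, F -> BQ.

S -> AA | SF; A -> j; B -> CC | SD; C -> d; D -> AB; E -> AB; F -> BQ; Q -> d | CC | SA | SE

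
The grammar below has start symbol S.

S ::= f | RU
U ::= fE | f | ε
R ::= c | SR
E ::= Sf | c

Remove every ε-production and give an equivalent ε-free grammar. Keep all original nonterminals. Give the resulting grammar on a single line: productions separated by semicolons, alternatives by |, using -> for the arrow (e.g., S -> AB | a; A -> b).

Nullable set: {U}.
S -> RU: U nullable, giving R | RU.
Drop U -> ε.
Unchanged (no nullable symbols): S -> f; E -> Sf; E -> c; R -> SR; R -> c; U -> f; U -> fE.

S -> R | f | RU; E -> c | Sf; R -> c | SR; U -> f | fE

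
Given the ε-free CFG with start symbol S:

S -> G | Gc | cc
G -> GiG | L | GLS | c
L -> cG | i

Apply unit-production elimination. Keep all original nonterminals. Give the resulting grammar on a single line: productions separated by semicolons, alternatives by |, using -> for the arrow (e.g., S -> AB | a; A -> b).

S -> c | i | Gc | cG | cc | GLS | GiG; G -> c | i | cG | GLS | GiG; L -> i | cG

Unit productions: G->L, S->G.
Unit pairs (A ⇒* B via units): (G,L), (S,G), (S,L).
S: inherits non-unit rules of {G, L, S} → GLS | Gc | GiG | c | cG | cc | i.
G: inherits non-unit rules of {G, L} → GLS | GiG | c | cG | i.
L: inherits non-unit rules of {L} → cG | i.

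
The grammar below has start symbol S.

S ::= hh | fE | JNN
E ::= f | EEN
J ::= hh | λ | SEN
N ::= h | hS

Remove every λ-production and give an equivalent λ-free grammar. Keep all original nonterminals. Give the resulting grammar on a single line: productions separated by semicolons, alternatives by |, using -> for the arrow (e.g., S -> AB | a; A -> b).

S -> NN | fE | hh | JNN; E -> f | EEN; J -> hh | SEN; N -> h | hS

Nullable set: {J}.
S -> JNN: J nullable, giving JNN | NN.
Drop J -> λ.
Unchanged (no nullable symbols): S -> fE; S -> hh; E -> EEN; E -> f; J -> SEN; J -> hh; N -> h; N -> hS.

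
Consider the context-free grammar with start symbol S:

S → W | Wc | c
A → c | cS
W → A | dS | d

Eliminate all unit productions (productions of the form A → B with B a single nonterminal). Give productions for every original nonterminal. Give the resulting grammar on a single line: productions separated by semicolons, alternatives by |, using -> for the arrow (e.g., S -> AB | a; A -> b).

Unit productions: S->W, W->A.
Unit pairs (A ⇒* B via units): (S,A), (S,W), (W,A).
S: inherits non-unit rules of {A, S, W} → Wc | c | cS | d | dS.
A: inherits non-unit rules of {A} → c | cS.
W: inherits non-unit rules of {A, W} → c | cS | d | dS.

S -> c | d | Wc | cS | dS; A -> c | cS; W -> c | d | cS | dS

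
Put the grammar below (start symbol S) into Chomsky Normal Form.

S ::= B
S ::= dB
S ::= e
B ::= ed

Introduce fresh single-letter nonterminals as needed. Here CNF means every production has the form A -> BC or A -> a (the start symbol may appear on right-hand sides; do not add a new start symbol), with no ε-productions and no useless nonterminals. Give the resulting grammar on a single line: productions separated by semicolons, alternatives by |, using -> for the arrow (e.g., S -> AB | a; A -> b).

No ε-productions.
After unit-elimination: S -> e | dB | ed; B -> ed.
TERM: introduce C -> d, A -> e and substitute in every rule of length ≥2.

S -> e | AC | CB; A -> e; B -> AC; C -> d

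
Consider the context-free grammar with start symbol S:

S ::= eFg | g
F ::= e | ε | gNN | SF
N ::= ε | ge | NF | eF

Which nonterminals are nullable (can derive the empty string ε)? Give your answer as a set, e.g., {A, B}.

Directly nullable (have an ε-rule): {F, N}.
Not nullable: S — each has a terminal in every rule's right-hand side or depends on a non-nullable symbol.

{F, N}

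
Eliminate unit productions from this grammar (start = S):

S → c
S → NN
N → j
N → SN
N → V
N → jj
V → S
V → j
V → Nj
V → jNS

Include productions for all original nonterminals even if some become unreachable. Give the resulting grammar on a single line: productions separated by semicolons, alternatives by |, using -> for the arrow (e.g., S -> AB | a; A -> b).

Unit productions: N->V, V->S.
Unit pairs (A ⇒* B via units): (N,S), (N,V), (V,S).
S: inherits non-unit rules of {S} → NN | c.
N: inherits non-unit rules of {N, S, V} → NN | Nj | SN | c | j | jNS | jj.
V: inherits non-unit rules of {S, V} → NN | Nj | c | j | jNS.

S -> c | NN; N -> c | j | NN | Nj | SN | jj | jNS; V -> c | j | NN | Nj | jNS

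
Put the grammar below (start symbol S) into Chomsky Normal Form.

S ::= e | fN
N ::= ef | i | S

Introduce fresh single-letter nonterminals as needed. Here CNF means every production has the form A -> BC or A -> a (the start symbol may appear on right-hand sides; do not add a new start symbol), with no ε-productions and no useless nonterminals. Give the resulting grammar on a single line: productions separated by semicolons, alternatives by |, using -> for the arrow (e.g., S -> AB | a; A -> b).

No ε-productions.
After unit-elimination: S -> e | fN; N -> e | i | ef | fN.
TERM: introduce A -> e, B -> f and substitute in every rule of length ≥2.

S -> e | BN; A -> e; B -> f; N -> e | i | AB | BN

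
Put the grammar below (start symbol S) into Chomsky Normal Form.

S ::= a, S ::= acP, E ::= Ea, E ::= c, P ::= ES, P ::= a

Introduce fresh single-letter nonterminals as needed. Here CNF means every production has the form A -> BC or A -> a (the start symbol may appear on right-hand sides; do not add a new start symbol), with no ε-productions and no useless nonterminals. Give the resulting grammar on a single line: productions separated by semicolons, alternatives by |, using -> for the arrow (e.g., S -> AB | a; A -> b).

No ε-productions.
No unit productions to eliminate.
TERM: introduce A -> a, B -> c and substitute in every rule of length ≥2.
BIN: S -> ABP becomes S -> AC, C -> BP.

S -> a | AC; A -> a; B -> c; C -> BP; E -> c | EA; P -> a | ES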